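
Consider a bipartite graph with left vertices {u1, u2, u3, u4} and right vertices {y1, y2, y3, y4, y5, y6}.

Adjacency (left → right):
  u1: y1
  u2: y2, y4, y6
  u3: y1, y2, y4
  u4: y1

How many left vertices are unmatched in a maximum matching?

1

For example, pair u1–y1, u2–y6, u3–y2.
The set {u1, u4} has only 1 neighbour ({y1}), so by Hall's theorem at most 3 of the 4 left vertices can be matched.
That matches 3 of the 4, leaving 1 unmatched; no matching can do better.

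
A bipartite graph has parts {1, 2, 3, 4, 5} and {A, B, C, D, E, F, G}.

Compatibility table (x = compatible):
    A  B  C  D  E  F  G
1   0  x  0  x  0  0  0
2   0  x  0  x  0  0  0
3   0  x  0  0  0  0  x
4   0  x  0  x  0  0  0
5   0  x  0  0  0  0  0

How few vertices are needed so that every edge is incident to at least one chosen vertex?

A maximum matching has 3 edges (e.g. 1–D, 2–B, 3–G).
By König's theorem the minimum vertex cover has the same size. One such cover is {3, B, D}.

3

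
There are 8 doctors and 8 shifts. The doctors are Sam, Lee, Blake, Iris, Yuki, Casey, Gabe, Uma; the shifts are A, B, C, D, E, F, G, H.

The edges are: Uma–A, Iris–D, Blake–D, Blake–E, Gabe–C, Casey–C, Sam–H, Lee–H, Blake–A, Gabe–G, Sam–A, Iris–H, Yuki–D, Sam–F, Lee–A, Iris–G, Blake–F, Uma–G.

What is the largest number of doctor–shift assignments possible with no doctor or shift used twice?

7

For example, pair Sam→F, Lee→A, Blake→E, Iris→H, Yuki→D, Casey→C, Gabe→G.
The set {Lee, Iris, Yuki, Casey, Gabe, Uma} has only 5 neighbours ({A, C, D, G, H}), so by Hall's theorem at most 7 of the 8 doctors can be matched.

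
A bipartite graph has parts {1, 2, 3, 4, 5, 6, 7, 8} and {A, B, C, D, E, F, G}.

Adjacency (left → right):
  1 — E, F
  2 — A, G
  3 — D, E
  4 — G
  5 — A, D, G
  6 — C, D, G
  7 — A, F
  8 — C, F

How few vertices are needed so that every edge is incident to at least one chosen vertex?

The 6 edges 1–F, 2–A, 3–E, 4–G, 5–D, 6–C form a matching, so any vertex cover needs at least 6 vertices (one per matched edge).
Conversely {A, C, D, E, F, G} meets every edge and has exactly 6 vertices, so 6 is optimal.

6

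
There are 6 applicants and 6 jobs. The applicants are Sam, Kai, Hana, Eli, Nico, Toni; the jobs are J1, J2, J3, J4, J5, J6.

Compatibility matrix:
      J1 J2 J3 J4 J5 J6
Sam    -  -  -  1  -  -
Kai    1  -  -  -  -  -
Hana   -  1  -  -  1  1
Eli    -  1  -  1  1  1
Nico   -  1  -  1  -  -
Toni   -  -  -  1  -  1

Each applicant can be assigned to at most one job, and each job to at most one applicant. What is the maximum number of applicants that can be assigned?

5

For example, pair Sam→J4, Kai→J1, Hana→J5, Eli→J6, Nico→J2.
The set {Sam, Hana, Eli, Nico, Toni} has only 4 neighbours ({J2, J4, J5, J6}), so by Hall's theorem at most 5 of the 6 applicants can be matched.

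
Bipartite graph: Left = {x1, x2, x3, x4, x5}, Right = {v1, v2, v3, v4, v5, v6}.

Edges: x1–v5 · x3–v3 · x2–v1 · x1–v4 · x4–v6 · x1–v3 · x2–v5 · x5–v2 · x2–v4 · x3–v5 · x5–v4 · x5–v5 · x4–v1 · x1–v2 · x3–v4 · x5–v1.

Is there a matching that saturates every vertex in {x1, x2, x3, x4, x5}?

Yes

For example, pair x1→v4, x2→v1, x3→v3, x4→v6, x5→v2.
Every left vertex is matched, so this matching saturates all of them.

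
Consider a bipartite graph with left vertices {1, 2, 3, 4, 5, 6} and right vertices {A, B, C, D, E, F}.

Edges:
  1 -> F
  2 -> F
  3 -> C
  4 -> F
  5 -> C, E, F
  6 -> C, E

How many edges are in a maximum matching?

3

One maximum matching: 1–F, 3–C, 5–E.
The set {1, 2, 3, 4, 5, 6} has only 3 neighbours ({C, E, F}), so by Hall's theorem at most 3 of the 6 left vertices can be matched.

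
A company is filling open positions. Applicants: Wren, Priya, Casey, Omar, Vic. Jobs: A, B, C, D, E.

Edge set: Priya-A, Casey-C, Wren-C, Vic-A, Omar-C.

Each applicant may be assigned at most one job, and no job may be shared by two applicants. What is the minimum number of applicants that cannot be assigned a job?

3

For example, pair Wren–C, Priya–A.
The set {Wren, Priya, Casey, Omar, Vic} has only 2 neighbours ({A, C}), so by Hall's theorem at most 2 of the 5 applicants can be matched.
That matches 2 of the 5, leaving 3 unmatched; no matching can do better.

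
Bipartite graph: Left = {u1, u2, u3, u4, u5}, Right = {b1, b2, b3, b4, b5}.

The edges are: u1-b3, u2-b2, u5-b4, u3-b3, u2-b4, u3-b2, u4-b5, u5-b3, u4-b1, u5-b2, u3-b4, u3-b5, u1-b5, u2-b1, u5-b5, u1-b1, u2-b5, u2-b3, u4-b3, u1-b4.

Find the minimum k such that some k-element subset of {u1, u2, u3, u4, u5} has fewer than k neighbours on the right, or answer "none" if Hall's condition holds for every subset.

none

A matching saturating every left vertex exists, for instance u1→b4, u2→b1, u3→b2, u4→b5, u5→b3.
By Hall's marriage theorem, this means |N(S)| ≥ |S| for every subset S, so no violating subset exists.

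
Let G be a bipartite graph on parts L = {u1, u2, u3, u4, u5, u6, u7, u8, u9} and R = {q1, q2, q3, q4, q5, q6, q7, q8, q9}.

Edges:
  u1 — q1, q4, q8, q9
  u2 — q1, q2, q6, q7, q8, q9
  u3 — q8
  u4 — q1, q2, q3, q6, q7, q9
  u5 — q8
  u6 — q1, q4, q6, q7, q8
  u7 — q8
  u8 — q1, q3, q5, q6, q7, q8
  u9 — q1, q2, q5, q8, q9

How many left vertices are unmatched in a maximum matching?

For example, pair u1→q4, u2→q1, u3→q8, u4→q3, u6→q6, u8→q7, u9→q9.
The set {u3, u5, u7} has only 1 neighbour ({q8}), so by Hall's theorem at most 7 of the 9 left vertices can be matched.
That matches 7 of the 9, leaving 2 unmatched; no matching can do better.

2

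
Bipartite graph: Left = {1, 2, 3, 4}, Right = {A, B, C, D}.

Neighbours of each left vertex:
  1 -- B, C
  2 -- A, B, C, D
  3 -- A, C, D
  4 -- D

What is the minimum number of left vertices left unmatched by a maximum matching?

One maximum matching: 1→C, 2→B, 3→A, 4→D.
All 4 left vertices are matched, so no larger matching exists.
That matches 4 of the 4, leaving 0 unmatched; no matching can do better.

0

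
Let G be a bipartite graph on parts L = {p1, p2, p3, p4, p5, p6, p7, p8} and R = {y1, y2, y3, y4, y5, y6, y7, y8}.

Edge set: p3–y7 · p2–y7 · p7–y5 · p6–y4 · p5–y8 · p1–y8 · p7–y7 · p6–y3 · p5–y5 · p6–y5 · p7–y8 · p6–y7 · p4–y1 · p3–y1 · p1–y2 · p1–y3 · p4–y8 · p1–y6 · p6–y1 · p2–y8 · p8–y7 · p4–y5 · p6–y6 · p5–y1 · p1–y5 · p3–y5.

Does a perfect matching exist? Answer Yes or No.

No

The set {p2, p3, p4, p5, p7, p8} has only 4 neighbours ({y1, y5, y7, y8}), so by Hall's theorem at most 6 of the 8 left vertices can be matched.
Hence no matching covers every left vertex.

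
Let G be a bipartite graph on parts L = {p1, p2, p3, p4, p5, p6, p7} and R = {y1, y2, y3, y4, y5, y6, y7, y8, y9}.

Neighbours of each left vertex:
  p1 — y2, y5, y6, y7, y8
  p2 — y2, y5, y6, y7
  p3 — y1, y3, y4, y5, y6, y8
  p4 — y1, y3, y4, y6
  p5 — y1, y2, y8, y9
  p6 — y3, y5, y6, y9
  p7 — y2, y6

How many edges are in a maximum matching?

7

A valid assignment of size 7: p1-y7, p2-y5, p3-y4, p4-y3, p5-y1, p6-y6, p7-y2.
This saturates every left vertex, so 7 is the maximum.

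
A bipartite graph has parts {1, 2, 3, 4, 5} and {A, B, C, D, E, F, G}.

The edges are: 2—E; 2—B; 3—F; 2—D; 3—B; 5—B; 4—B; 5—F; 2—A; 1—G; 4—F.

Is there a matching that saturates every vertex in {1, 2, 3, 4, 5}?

The set {3, 4, 5} has only 2 neighbours ({B, F}), so by Hall's theorem at most 4 of the 5 left vertices can be matched.
Hence no matching covers every left vertex.

No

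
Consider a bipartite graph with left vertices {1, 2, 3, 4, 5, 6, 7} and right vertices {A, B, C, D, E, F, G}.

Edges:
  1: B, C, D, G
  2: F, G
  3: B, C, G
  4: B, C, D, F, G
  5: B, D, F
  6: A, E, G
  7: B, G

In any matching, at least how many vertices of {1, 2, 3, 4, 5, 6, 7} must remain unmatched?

A valid assignment of size 6: 1-G, 2-F, 3-C, 4-D, 5-B, 6-E.
The set {1, 2, 3, 4, 5, 7} has only 5 neighbours ({B, C, D, F, G}), so by Hall's theorem at most 6 of the 7 left vertices can be matched.
That matches 6 of the 7, leaving 1 unmatched; no matching can do better.

1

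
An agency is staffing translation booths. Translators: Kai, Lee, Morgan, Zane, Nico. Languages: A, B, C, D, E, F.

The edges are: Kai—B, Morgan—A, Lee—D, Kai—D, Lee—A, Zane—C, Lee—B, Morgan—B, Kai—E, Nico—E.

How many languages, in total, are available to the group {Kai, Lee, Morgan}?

The union of neighbours of {Kai, Lee, Morgan} is {A, B, D, E}, which has 4 elements.
Since |N(S)| = 4 ≥ |S| = 3, Hall's condition holds for this subset.

4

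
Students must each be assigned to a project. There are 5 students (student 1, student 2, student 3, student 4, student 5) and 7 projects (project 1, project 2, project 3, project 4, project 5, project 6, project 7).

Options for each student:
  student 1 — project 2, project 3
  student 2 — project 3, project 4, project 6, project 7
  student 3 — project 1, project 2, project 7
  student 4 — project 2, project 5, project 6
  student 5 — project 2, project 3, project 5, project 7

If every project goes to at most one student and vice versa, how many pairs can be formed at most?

5

One maximum matching: student 1–project 2, student 2–project 4, student 3–project 1, student 4–project 5, student 5–project 3.
All 5 students are matched, so no larger matching exists.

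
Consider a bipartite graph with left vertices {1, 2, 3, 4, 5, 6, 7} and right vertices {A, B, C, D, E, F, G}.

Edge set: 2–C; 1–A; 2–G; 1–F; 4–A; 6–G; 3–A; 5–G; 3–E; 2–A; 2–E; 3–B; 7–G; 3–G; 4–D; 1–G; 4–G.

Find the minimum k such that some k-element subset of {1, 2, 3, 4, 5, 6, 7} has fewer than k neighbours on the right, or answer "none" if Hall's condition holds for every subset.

2

Take S = {5, 6}. Its neighbourhood is {G}, so |N(S)| = 1 < |S| = 2.
No single vertex violates Hall's condition since each has at least one neighbour, so 2 is the minimum.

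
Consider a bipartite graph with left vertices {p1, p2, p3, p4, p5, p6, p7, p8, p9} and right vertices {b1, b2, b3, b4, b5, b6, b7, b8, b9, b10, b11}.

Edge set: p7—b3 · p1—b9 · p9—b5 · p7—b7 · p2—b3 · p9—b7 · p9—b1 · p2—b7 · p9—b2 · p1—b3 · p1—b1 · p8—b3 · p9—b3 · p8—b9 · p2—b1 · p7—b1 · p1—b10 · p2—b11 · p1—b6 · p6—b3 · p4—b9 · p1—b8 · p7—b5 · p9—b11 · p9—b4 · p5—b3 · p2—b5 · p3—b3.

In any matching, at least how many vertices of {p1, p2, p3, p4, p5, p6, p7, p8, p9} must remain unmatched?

3

One maximum matching: p1-b8, p2-b1, p3-b3, p4-b9, p7-b5, p9-b7.
The set {p3, p4, p5, p6, p8} has only 2 neighbours ({b3, b9}), so by Hall's theorem at most 6 of the 9 left vertices can be matched.
That matches 6 of the 9, leaving 3 unmatched; no matching can do better.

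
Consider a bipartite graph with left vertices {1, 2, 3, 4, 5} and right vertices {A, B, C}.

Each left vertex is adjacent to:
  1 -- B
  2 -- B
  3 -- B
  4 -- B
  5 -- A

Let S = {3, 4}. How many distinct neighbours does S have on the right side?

The union of neighbours of {3, 4} is {B}, which has 1 element.
Since |N(S)| = 1 < |S| = 2, Hall's condition fails for this subset.

1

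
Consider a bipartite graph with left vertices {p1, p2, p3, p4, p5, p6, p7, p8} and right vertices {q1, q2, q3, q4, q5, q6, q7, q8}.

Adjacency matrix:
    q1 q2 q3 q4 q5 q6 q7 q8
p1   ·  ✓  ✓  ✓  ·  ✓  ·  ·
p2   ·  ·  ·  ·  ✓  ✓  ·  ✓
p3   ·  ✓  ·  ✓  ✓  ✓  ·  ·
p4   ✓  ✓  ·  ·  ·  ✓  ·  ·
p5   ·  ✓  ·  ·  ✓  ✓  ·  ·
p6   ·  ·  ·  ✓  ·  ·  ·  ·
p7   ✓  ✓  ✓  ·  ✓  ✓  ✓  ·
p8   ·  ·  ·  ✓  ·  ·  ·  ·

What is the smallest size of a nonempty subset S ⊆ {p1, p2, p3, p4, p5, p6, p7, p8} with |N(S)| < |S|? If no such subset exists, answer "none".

Take S = {p6, p8}. Its neighbourhood is {q4}, so |N(S)| = 1 < |S| = 2.
No single vertex violates Hall's condition since each has at least one neighbour, so 2 is the minimum.

2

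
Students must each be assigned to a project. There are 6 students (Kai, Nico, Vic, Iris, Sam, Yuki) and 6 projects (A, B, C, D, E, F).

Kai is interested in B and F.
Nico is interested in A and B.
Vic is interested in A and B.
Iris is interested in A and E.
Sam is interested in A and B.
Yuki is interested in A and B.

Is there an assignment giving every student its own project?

No

The set {Nico, Vic, Sam, Yuki} has only 2 neighbours ({A, B}), so by Hall's theorem at most 4 of the 6 students can be matched.
Hence no matching covers every student.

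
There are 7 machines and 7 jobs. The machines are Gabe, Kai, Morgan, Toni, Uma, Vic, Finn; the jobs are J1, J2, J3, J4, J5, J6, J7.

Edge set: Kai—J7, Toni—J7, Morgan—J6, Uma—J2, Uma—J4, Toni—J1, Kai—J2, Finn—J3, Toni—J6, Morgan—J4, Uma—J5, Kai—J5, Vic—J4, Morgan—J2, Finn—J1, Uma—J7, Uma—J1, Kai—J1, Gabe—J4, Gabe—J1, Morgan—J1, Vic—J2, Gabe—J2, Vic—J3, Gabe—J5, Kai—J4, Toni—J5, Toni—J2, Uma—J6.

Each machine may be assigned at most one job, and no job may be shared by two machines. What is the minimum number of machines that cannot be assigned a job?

One maximum matching: Gabe–J5, Kai–J1, Morgan–J4, Toni–J6, Uma–J7, Vic–J2, Finn–J3.
This saturates every machine, so 7 is the maximum.
That matches 7 of the 7, leaving 0 unmatched; no matching can do better.

0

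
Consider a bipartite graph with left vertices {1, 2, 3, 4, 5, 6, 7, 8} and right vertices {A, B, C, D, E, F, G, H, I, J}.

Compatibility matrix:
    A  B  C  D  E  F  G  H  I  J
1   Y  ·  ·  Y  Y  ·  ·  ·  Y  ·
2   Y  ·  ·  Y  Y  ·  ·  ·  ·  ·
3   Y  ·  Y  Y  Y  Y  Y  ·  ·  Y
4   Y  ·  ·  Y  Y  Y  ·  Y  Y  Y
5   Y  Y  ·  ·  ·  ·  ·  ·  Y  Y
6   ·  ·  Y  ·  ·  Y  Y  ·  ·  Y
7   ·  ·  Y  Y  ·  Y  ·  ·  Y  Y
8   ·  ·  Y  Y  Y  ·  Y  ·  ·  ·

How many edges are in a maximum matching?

8

For example, pair 1–I, 2–D, 3–G, 4–A, 5–B, 6–C, 7–J, 8–E.
This saturates every left vertex, so 8 is the maximum.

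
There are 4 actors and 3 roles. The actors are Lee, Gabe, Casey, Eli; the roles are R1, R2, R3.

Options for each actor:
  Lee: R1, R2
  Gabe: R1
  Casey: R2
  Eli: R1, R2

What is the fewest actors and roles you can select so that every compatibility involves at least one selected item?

{R1, R2} is a vertex cover of size 2: every edge has an endpoint in this set.
No smaller cover exists because Lee–R2, Gabe–R1 is a matching of size 2, and a cover must include an endpoint of each of these disjoint edges (König's theorem).

2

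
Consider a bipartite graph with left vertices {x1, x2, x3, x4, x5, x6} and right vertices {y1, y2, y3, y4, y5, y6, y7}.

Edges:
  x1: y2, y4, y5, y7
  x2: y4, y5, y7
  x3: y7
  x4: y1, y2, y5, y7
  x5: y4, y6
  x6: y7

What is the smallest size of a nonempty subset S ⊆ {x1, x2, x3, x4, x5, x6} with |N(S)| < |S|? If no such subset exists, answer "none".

Take S = {x3, x6}. Its neighbourhood is {y7}, so |N(S)| = 1 < |S| = 2.
No single vertex violates Hall's condition since each has at least one neighbour, so 2 is the minimum.

2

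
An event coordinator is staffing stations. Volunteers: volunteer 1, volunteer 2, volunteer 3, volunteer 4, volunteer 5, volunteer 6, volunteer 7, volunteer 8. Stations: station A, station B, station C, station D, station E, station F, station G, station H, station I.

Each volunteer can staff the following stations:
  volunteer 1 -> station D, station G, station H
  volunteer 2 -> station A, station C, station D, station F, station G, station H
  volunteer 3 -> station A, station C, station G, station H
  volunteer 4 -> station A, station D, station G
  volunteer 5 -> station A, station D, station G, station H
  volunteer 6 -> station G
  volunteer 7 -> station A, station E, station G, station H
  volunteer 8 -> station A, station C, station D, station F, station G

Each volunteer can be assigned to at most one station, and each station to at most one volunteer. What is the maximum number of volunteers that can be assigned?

One maximum matching: volunteer 1-station H, volunteer 2-station F, volunteer 3-station C, volunteer 4-station D, volunteer 5-station A, volunteer 6-station G, volunteer 7-station E.
The set {volunteer 1, volunteer 2, volunteer 3, volunteer 4, volunteer 5, volunteer 6, volunteer 8} has only 6 neighbours ({station A, station C, station D, station F, station G, station H}), so by Hall's theorem at most 7 of the 8 volunteers can be matched.

7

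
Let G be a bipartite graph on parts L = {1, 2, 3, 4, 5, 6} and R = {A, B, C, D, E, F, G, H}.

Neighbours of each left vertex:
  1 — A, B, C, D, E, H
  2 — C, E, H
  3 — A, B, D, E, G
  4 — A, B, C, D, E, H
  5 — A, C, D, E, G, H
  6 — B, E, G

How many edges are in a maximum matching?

For example, pair 1→H, 2→C, 3→A, 4→E, 5→G, 6→B.
This saturates every left vertex, so 6 is the maximum.

6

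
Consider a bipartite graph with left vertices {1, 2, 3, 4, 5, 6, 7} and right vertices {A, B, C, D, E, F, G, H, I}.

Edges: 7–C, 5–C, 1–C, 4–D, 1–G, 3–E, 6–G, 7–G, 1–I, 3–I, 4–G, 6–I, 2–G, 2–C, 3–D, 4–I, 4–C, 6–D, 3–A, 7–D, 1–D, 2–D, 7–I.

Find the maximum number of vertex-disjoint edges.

5

One maximum matching: 1-I, 2-G, 3-E, 4-D, 5-C.
The set {1, 2, 4, 5, 6, 7} has only 4 neighbours ({C, D, G, I}), so by Hall's theorem at most 5 of the 7 left vertices can be matched.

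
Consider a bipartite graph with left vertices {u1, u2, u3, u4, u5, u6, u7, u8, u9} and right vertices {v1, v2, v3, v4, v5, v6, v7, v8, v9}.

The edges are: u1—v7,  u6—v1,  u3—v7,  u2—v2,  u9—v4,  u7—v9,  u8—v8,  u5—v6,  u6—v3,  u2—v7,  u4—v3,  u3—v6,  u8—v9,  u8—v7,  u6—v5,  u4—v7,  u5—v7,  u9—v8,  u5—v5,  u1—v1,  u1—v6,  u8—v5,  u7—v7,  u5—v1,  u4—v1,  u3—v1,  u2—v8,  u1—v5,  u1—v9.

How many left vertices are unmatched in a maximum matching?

0

A valid assignment of size 9: u1→v9, u2→v2, u3→v6, u4→v1, u5→v5, u6→v3, u7→v7, u8→v8, u9→v4.
This saturates every left vertex, so 9 is the maximum.
That matches 9 of the 9, leaving 0 unmatched; no matching can do better.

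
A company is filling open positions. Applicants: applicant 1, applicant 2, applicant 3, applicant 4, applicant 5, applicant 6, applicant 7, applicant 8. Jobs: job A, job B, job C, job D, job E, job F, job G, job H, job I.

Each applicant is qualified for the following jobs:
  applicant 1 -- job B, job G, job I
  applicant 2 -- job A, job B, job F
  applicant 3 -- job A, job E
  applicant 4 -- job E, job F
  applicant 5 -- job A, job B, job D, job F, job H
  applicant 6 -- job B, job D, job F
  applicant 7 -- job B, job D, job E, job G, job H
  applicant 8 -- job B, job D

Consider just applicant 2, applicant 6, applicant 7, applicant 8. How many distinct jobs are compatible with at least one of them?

The union of neighbours of {applicant 2, applicant 6, applicant 7, applicant 8} is {job A, job B, job D, job E, job F, job G, job H}, which has 7 elements.
Since |N(S)| = 7 ≥ |S| = 4, Hall's condition holds for this subset.

7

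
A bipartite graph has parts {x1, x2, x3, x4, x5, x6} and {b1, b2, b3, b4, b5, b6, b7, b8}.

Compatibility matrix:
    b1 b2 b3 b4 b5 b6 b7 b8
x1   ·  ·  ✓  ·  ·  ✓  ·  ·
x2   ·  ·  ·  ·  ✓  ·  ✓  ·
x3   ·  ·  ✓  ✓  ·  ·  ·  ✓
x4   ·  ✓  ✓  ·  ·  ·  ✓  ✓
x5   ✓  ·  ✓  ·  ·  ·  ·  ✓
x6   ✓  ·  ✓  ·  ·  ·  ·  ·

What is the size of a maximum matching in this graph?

6

One maximum matching: x1–b6, x2–b5, x3–b4, x4–b7, x5–b8, x6–b3.
All 6 left vertices are matched, so no larger matching exists.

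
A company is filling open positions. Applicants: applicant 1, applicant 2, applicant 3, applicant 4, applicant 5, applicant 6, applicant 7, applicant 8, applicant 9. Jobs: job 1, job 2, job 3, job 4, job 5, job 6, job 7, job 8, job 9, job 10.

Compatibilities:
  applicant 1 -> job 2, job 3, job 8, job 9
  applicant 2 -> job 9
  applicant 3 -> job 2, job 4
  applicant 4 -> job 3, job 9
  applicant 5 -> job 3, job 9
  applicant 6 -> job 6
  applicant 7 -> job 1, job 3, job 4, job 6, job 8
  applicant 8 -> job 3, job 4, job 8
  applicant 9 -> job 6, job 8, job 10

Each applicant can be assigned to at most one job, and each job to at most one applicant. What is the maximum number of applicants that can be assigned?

8

One maximum matching: applicant 1–job 8, applicant 2–job 9, applicant 3–job 2, applicant 4–job 3, applicant 6–job 6, applicant 7–job 1, applicant 8–job 4, applicant 9–job 10.
The set {applicant 2, applicant 4, applicant 5} has only 2 neighbours ({job 3, job 9}), so by Hall's theorem at most 8 of the 9 applicants can be matched.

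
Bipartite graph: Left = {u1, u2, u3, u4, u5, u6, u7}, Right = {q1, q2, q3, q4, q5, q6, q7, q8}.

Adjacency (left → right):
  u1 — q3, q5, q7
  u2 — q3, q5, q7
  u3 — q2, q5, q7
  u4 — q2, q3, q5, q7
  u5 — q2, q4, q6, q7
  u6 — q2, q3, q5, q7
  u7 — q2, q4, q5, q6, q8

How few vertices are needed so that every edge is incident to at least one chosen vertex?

{u5, u7, q2, q3, q5, q7} is a vertex cover of size 6: every edge has an endpoint in this set.
No smaller cover exists because u1–q3, u2–q5, u3–q7, u4–q2, u5–q4, u7–q6 is a matching of size 6, and a cover must include an endpoint of each of these disjoint edges (König's theorem).

6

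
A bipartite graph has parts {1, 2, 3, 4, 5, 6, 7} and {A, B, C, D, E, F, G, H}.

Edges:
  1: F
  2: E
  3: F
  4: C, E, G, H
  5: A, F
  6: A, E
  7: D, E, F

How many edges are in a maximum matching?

One maximum matching: 1-F, 2-E, 4-C, 5-A, 7-D.
The set {1, 2, 3, 5, 6} has only 3 neighbours ({A, E, F}), so by Hall's theorem at most 5 of the 7 left vertices can be matched.

5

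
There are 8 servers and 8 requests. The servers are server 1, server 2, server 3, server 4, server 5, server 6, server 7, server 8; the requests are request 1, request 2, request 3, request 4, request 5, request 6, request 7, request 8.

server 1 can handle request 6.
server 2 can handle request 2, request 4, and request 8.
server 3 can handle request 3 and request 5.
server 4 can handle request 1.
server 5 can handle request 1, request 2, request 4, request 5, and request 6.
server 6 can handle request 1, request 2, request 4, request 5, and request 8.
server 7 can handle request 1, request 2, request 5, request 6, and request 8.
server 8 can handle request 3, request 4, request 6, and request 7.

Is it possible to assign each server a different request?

Yes

One maximum matching: server 1→request 6, server 2→request 8, server 3→request 3, server 4→request 1, server 5→request 4, server 6→request 5, server 7→request 2, server 8→request 7.
All 8 servers are covered.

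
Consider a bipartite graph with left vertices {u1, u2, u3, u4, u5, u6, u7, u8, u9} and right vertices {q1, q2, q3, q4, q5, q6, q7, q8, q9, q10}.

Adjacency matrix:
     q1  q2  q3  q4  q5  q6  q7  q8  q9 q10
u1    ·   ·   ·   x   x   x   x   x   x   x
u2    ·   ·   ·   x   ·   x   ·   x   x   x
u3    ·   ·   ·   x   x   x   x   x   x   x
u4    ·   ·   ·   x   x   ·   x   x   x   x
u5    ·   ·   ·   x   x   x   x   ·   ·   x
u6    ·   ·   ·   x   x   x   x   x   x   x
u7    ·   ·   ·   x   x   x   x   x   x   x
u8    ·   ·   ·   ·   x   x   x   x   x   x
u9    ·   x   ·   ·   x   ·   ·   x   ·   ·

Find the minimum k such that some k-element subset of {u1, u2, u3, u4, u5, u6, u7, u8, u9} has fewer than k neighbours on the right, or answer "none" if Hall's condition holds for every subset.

8

Take S = {u1, u2, u3, u4, u5, u6, u7, u8}. Its neighbourhood is {q4, q5, q6, q7, q8, q9, q10}, so |N(S)| = 7 < |S| = 8.
Every subset of size less than 8 has at least as many neighbours as members, so 8 is the minimum.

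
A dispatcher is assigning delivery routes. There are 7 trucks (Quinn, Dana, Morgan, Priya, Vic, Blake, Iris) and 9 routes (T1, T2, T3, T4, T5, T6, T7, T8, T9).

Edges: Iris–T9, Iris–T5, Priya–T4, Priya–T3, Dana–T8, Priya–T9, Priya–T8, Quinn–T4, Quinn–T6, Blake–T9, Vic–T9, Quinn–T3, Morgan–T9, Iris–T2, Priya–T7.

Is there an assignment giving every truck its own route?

No

The set {Morgan, Vic, Blake} has only 1 neighbour ({T9}), so by Hall's theorem at most 5 of the 7 trucks can be matched.
Hence no matching covers every truck.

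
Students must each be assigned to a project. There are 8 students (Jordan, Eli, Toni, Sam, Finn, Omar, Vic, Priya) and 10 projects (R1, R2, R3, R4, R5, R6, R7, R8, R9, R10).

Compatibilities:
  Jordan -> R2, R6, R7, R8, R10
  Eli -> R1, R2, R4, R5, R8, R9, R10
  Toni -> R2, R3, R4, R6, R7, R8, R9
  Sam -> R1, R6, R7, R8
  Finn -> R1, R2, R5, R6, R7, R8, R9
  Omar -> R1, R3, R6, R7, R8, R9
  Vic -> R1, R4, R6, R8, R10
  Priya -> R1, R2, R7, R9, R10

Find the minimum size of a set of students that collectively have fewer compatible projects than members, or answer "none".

A matching saturating every student exists, for instance Jordan→R10, Eli→R2, Toni→R3, Sam→R7, Finn→R6, Omar→R1, Vic→R4, Priya→R9.
By Hall's marriage theorem, this means |N(S)| ≥ |S| for every subset S, so no violating subset exists.

none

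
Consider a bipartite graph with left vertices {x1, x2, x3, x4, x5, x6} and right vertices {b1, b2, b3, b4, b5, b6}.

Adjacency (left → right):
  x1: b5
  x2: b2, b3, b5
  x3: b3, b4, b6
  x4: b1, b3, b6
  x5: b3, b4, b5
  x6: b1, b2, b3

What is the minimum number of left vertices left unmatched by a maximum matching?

0

For example, pair x1-b5, x2-b2, x3-b6, x4-b1, x5-b4, x6-b3.
This saturates every left vertex, so 6 is the maximum.
That matches 6 of the 6, leaving 0 unmatched; no matching can do better.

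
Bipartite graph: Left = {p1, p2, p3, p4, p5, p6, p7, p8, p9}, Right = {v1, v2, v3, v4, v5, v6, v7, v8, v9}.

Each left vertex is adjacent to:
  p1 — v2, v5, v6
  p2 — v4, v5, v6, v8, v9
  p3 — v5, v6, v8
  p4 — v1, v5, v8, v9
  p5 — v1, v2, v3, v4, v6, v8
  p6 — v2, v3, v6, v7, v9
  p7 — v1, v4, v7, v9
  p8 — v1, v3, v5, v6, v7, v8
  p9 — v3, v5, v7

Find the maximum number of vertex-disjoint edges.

9

One maximum matching: p1–v6, p2–v4, p3–v5, p4–v8, p5–v2, p6–v9, p7–v1, p8–v3, p9–v7.
All 9 left vertices are matched, so no larger matching exists.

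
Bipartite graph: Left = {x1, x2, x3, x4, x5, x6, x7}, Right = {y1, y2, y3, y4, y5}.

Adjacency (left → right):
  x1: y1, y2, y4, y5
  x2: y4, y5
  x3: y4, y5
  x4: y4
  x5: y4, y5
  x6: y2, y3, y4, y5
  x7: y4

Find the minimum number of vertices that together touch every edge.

4

{x1, x6, y4, y5} is a vertex cover of size 4: every edge has an endpoint in this set.
No smaller cover exists because x1–y1, x2–y5, x3–y4, x6–y3 is a matching of size 4, and a cover must include an endpoint of each of these disjoint edges (König's theorem).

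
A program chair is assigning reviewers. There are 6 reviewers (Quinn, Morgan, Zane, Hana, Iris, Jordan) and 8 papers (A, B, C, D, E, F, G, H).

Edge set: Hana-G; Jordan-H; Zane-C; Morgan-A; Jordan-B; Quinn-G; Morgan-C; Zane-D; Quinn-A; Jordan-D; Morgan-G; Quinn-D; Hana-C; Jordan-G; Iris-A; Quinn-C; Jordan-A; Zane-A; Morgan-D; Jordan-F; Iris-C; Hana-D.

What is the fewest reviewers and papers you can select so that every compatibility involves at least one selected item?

5

The 5 edges Quinn–C, Morgan–A, Zane–D, Hana–G, Jordan–H form a matching, so any vertex cover needs at least 5 vertices (one per matched edge).
Conversely {Jordan, A, C, D, G} meets every edge and has exactly 5 vertices, so 5 is optimal.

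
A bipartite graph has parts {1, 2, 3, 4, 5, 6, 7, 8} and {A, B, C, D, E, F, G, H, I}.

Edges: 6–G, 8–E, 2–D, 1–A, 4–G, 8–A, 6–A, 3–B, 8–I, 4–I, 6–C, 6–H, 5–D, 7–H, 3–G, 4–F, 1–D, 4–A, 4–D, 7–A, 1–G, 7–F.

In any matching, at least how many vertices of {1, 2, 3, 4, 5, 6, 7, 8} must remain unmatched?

One maximum matching: 1–A, 2–D, 3–B, 4–G, 6–C, 7–F, 8–I.
The set {2, 5} has only 1 neighbour ({D}), so by Hall's theorem at most 7 of the 8 left vertices can be matched.
That matches 7 of the 8, leaving 1 unmatched; no matching can do better.

1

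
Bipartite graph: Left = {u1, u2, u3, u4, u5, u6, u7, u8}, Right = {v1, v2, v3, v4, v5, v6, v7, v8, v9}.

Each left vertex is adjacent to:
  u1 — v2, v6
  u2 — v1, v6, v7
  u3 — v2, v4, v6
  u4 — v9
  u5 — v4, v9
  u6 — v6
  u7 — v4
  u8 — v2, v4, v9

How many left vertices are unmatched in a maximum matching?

3

One maximum matching: u1–v6, u2–v7, u3–v2, u4–v9, u5–v4.
The set {u1, u3, u4, u5, u6, u7, u8} has only 4 neighbours ({v2, v4, v6, v9}), so by Hall's theorem at most 5 of the 8 left vertices can be matched.
That matches 5 of the 8, leaving 3 unmatched; no matching can do better.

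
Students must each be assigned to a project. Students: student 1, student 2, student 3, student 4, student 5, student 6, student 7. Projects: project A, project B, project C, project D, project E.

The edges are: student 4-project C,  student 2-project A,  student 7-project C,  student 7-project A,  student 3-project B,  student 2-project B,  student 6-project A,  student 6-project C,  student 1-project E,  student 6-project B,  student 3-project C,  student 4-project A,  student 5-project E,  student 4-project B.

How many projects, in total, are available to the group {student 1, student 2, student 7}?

The union of neighbours of {student 1, student 2, student 7} is {project A, project B, project C, project E}, which has 4 elements.
Since |N(S)| = 4 ≥ |S| = 3, Hall's condition holds for this subset.

4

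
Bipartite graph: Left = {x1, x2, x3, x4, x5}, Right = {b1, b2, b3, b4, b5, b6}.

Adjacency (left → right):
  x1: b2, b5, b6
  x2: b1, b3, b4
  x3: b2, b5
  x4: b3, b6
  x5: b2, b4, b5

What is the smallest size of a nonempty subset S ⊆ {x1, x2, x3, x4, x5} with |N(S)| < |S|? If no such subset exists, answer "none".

none

A matching saturating every left vertex exists, for instance x1→b6, x2→b4, x3→b2, x4→b3, x5→b5.
By Hall's marriage theorem, this means |N(S)| ≥ |S| for every subset S, so no violating subset exists.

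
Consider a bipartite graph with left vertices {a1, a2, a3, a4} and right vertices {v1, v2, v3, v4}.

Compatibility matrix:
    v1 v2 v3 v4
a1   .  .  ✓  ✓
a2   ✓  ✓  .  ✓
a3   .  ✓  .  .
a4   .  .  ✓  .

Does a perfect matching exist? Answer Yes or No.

One maximum matching: a1-v4, a2-v1, a3-v2, a4-v3.
Every left vertex is matched, so this is a perfect matching.

Yes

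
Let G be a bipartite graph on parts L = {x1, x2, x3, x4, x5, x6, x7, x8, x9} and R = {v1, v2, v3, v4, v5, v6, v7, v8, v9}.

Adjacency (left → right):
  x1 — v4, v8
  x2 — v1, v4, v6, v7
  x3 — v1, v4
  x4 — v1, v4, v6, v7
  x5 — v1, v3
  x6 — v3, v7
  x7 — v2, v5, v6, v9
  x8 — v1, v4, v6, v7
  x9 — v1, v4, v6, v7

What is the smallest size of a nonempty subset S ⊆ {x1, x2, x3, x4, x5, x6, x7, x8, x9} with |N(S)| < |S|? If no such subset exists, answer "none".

5

Take S = {x2, x3, x4, x8, x9}. Its neighbourhood is {v1, v4, v6, v7}, so |N(S)| = 4 < |S| = 5.
Every subset of size less than 5 has at least as many neighbours as members, so 5 is the minimum.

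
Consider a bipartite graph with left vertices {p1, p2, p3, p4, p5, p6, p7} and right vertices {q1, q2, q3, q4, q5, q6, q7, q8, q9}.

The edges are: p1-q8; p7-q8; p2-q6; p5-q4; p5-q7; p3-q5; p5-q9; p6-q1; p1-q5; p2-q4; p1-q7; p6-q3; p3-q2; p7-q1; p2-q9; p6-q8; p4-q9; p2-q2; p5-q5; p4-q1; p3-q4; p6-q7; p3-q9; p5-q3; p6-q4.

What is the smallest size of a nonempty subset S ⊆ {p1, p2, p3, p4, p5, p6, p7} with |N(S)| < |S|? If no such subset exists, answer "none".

none

A matching saturating every left vertex exists, for instance p1→q7, p2→q6, p3→q2, p4→q1, p5→q9, p6→q4, p7→q8.
By Hall's marriage theorem, this means |N(S)| ≥ |S| for every subset S, so no violating subset exists.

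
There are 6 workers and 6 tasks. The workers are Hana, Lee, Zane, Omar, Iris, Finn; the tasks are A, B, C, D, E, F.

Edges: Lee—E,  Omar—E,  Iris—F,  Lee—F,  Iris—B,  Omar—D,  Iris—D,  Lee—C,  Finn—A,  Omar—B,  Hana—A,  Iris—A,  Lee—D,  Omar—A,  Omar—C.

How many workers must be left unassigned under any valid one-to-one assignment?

2

For example, pair Hana-A, Lee-C, Omar-E, Iris-B.
The set {Hana, Zane, Finn} has only 1 neighbour ({A}), so by Hall's theorem at most 4 of the 6 workers can be matched.
That matches 4 of the 6, leaving 2 unmatched; no matching can do better.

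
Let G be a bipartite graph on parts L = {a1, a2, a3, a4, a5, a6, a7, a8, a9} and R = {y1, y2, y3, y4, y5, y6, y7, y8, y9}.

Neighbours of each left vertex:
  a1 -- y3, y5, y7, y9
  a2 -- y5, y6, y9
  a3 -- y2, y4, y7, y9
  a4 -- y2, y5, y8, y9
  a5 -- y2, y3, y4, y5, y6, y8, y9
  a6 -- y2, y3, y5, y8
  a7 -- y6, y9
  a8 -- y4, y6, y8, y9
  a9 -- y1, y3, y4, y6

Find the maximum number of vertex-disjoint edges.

9

A valid assignment of size 9: a1–y3, a2–y6, a3–y7, a4–y2, a5–y4, a6–y5, a7–y9, a8–y8, a9–y1.
This saturates every left vertex, so 9 is the maximum.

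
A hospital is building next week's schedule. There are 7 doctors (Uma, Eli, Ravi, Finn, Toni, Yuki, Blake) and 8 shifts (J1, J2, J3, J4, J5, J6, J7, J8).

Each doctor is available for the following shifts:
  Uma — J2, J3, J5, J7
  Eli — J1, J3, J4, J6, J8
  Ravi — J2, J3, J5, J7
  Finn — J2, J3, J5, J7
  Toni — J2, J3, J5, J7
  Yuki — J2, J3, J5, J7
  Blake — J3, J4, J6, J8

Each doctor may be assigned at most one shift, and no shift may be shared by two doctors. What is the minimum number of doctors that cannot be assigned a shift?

For example, pair Uma-J2, Eli-J1, Ravi-J5, Finn-J7, Toni-J3, Blake-J6.
The set {Uma, Ravi, Finn, Toni, Yuki} has only 4 neighbours ({J2, J3, J5, J7}), so by Hall's theorem at most 6 of the 7 doctors can be matched.
That matches 6 of the 7, leaving 1 unmatched; no matching can do better.

1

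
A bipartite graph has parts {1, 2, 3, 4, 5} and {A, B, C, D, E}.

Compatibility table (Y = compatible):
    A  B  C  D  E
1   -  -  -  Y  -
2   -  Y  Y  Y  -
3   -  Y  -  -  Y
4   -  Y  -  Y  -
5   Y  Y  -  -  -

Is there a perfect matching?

Yes

One maximum matching: 1-D, 2-C, 3-E, 4-B, 5-A.
All 5 left vertices are covered.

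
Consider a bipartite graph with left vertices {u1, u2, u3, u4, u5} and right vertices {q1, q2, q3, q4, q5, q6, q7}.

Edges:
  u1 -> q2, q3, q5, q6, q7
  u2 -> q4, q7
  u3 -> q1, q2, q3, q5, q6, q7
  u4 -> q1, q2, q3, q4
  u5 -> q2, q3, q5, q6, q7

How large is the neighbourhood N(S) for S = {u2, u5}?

6

The union of neighbours of {u2, u5} is {q2, q3, q4, q5, q6, q7}, which has 6 elements.
Since |N(S)| = 6 ≥ |S| = 2, Hall's condition holds for this subset.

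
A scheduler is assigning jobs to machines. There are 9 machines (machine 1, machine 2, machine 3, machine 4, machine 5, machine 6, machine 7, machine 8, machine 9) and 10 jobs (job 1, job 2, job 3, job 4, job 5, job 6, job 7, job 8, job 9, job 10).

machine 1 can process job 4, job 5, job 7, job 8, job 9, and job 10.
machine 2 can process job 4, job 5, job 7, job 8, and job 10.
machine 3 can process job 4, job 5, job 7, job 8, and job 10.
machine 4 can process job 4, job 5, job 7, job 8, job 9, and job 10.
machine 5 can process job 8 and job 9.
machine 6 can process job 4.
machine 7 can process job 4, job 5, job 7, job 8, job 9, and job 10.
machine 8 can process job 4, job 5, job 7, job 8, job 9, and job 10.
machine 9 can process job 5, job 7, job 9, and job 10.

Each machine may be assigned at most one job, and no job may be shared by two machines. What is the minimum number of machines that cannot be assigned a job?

3

One maximum matching: machine 1–job 10, machine 2–job 7, machine 3–job 5, machine 4–job 9, machine 5–job 8, machine 6–job 4.
The set {machine 1, machine 2, machine 3, machine 4, machine 5, machine 6, machine 7, machine 8, machine 9} has only 6 neighbours ({job 10, job 4, job 5, job 7, job 8, job 9}), so by Hall's theorem at most 6 of the 9 machines can be matched.
That matches 6 of the 9, leaving 3 unmatched; no matching can do better.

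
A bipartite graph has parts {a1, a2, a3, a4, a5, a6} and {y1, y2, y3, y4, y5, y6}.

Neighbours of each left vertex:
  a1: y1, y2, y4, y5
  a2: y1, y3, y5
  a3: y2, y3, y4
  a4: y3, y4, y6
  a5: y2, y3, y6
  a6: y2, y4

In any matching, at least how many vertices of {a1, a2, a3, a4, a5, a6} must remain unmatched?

For example, pair a1→y1, a2→y5, a3→y3, a4→y4, a5→y6, a6→y2.
This saturates every left vertex, so 6 is the maximum.
That matches 6 of the 6, leaving 0 unmatched; no matching can do better.

0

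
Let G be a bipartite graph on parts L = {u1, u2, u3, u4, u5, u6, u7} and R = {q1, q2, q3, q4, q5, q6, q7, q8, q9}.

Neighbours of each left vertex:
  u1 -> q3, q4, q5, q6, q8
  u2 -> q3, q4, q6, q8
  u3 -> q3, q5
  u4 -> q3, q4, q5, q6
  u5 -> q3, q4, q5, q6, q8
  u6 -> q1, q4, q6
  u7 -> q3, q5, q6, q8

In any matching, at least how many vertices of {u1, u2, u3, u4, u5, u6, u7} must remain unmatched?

1

One maximum matching: u1–q3, u2–q8, u3–q5, u4–q4, u5–q6, u6–q1.
The set {u1, u2, u3, u4, u5, u7} has only 5 neighbours ({q3, q4, q5, q6, q8}), so by Hall's theorem at most 6 of the 7 left vertices can be matched.
That matches 6 of the 7, leaving 1 unmatched; no matching can do better.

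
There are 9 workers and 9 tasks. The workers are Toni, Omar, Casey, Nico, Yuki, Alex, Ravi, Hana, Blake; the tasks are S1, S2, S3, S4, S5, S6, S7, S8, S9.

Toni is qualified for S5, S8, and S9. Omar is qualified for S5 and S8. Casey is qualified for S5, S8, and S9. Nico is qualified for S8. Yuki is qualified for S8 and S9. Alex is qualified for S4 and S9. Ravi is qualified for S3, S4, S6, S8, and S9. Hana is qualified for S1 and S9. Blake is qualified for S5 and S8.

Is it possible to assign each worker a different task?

No

The set {Toni, Omar, Casey, Nico, Yuki, Blake} has only 3 neighbours ({S5, S8, S9}), so by Hall's theorem at most 6 of the 9 workers can be matched.
Hence no matching covers every worker.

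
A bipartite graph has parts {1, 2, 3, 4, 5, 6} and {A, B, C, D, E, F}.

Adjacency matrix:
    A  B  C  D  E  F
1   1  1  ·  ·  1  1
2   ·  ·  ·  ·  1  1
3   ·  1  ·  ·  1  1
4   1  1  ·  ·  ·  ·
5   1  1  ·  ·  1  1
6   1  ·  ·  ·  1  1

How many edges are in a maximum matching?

One maximum matching: 1-A, 2-F, 3-E, 4-B.
The set {1, 2, 3, 4, 5, 6} has only 4 neighbours ({A, B, E, F}), so by Hall's theorem at most 4 of the 6 left vertices can be matched.

4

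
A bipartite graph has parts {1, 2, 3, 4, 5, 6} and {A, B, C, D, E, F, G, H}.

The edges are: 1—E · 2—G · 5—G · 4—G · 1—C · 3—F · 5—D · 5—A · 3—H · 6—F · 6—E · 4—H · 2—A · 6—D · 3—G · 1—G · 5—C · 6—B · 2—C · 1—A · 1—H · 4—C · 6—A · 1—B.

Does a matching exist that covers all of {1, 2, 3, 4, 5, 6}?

Yes

For example, pair 1–G, 2–C, 3–F, 4–H, 5–D, 6–A.
Every left vertex is matched, so this matching saturates all of them.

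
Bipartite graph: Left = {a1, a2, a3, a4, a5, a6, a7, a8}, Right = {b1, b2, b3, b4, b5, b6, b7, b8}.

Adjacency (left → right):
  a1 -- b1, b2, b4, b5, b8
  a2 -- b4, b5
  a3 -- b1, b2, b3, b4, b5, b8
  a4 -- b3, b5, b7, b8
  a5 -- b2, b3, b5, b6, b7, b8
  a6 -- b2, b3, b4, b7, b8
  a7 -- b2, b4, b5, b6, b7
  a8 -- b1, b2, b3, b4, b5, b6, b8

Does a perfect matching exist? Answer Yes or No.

For example, pair a1→b2, a2→b4, a3→b5, a4→b3, a5→b6, a6→b8, a7→b7, a8→b1.
Every left vertex is matched, so this is a perfect matching.

Yes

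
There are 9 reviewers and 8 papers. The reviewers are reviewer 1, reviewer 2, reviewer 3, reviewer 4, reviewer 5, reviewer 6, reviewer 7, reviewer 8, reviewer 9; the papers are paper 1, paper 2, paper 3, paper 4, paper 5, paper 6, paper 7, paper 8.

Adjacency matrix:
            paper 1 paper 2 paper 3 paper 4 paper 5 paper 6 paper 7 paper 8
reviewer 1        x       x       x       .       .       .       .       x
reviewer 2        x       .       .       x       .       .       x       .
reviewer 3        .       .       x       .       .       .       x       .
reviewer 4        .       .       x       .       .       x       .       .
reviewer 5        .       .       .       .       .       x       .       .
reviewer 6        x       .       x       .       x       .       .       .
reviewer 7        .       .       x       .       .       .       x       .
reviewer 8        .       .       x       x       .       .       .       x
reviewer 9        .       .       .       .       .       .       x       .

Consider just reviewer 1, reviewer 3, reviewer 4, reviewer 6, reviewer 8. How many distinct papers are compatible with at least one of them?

The union of neighbours of {reviewer 1, reviewer 3, reviewer 4, reviewer 6, reviewer 8} is {paper 1, paper 2, paper 3, paper 4, paper 5, paper 6, paper 7, paper 8}, which has 8 elements.
Since |N(S)| = 8 ≥ |S| = 5, Hall's condition holds for this subset.

8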